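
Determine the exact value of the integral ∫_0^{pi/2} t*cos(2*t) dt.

-1/2

Integrate by parts once (u = t, dv = cos(2*t) dt).
An antiderivative is F(t) = t*sin(2*t)/2 + cos(2*t)/4.
Then F(pi/2) - F(0) = (-1/4) - (1/4) = -1/2.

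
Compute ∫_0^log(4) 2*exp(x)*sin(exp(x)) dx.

Let u = exp(x), so du = exp(x) dx. When x = 0, u = 1; when x = log(4), u = 4.
The integral becomes 2·∫ sin(u) du from 1 to 4, with antiderivative -2*cos(u).
Back in x: F(x) = -2*cos(exp(x)).
Then F(log(4)) - F(0) = (-2*cos(4)) - (-2*cos(1)) = 2*cos(1) - 2*cos(4).

2*cos(1) - 2*cos(4)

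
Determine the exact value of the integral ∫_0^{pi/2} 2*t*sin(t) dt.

Integrate by parts once (u = t, dv = 2*sin(t) dt).
An antiderivative is F(t) = -2*t*cos(t) + 2*sin(t).
Then F(pi/2) - F(0) = (2) - (0) = 2.

2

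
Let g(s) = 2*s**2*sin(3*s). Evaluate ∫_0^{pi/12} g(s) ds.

-4/27 - sqrt(2)*pi**2/432 + sqrt(2)*pi/54 + 2*sqrt(2)/27

Integrate by parts twice (u = s^2, dv = 2*sin(3*s) ds).
An antiderivative is F(s) = -2*s**2*cos(3*s)/3 + 4*s*sin(3*s)/9 + 4*cos(3*s)/27.
Then F(pi/12) - F(0) = (sqrt(2)*(-pi**2 + 8*pi + 32)/432) - (4/27) = -4/27 - sqrt(2)*pi**2/432 + sqrt(2)*pi/54 + 2*sqrt(2)/27.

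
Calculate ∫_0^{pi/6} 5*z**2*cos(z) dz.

Integrate by parts twice (u = z^2, dv = 5*cos(z) dz).
An antiderivative is F(z) = 5*z**2*sin(z) + 10*z*cos(z) - 10*sin(z).
Then F(pi/6) - F(0) = (-5 + 5*pi**2/72 + 5*sqrt(3)*pi/6) - (0) = -5 + 5*pi**2/72 + 5*sqrt(3)*pi/6.

-5 + 5*pi**2/72 + 5*sqrt(3)*pi/6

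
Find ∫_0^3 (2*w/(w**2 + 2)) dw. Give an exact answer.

Let u = w**2 + 2, so du = 2*w dw. When w = 0, u = 2; when w = 3, u = 11.
The integral becomes ∫ 1/u du from 2 to 11, with antiderivative log(u).
Back in w: F(w) = log(w**2 + 2).
Then F(3) - F(0) = (log(11)) - (log(2)) = log(11/2).

log(11/2)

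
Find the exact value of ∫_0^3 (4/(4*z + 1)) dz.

log(13)

Let u = 4*z + 1, so du = 4 dz. When z = 0, u = 1; when z = 3, u = 13.
The integral becomes ∫ 1/u du from 1 to 13, with antiderivative log(u).
Back in z: F(z) = log(4*z + 1).
Then F(3) - F(0) = (log(13)) - (0) = log(13).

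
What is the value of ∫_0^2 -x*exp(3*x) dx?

Integrate by parts once (u = x, dv = -exp(3*x) dx).
An antiderivative is F(x) = (-3*x + 1)*exp(3*x)/9.
Then F(2) - F(0) = (-5*exp(6)/9) - (1/9) = -5*exp(6)/9 - 1/9.

-5*exp(6)/9 - 1/9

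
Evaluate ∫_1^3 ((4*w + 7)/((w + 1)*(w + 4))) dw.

Factor the denominator: w**2 + 5*w + 4 = (w + 4)(w + 1).
Partial fractions: (4*w + 7)/((w + 1)*(w + 4)) = 3/(w + 4) + 1/(w + 1).
An antiderivative is F(w) = log(w + 1) + 3*log(w + 4).
Then F(3) - F(1) = (2*log(2) + 3*log(7)) - (log(2) + 3*log(5)) = -3*log(5) + log(2) + 3*log(7).

-3*log(5) + log(2) + 3*log(7)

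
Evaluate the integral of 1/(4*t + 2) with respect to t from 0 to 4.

An antiderivative is F(t) = log(4*t + 2)/4.
Then F(4) - F(0) = (log(18)/4) - (log(2)/4) = log(3)/2.

log(3)/2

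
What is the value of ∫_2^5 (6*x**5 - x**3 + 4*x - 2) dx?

By the power rule, an antiderivative is F(x) = x**6 - x**4/4 + 2*x**2 - 2*x.
Then F(5) - F(2) = (62035/4) - (64) = 61779/4.

61779/4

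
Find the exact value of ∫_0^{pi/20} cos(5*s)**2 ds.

1/20 + pi/40

Use the identity cos^2(5*s) = (1 + cos(10*s))/2.
An antiderivative is F(s) = s/2 + sin(10*s)/20.
Then F(pi/20) - F(0) = (1/20 + pi/40) - (0) = 1/20 + pi/40.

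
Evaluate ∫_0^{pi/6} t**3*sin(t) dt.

Integrate by parts 3 times (u = t^3, dv = sin(t) dt).
An antiderivative is F(t) = -t**3*cos(t) + 3*t**2*sin(t) + 6*t*cos(t) - 6*sin(t).
Then F(pi/6) - F(0) = (-3 - sqrt(3)*pi**3/432 + pi**2/24 + sqrt(3)*pi/2) - (0) = -3 - sqrt(3)*pi**3/432 + pi**2/24 + sqrt(3)*pi/2.

-3 - sqrt(3)*pi**3/432 + pi**2/24 + sqrt(3)*pi/2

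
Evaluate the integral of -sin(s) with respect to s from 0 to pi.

An antiderivative is F(s) = cos(s).
Then F(pi) - F(0) = (-1) - (1) = -2.

-2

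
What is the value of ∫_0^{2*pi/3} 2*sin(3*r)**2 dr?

Use the identity sin^2(3*r) = (1 - cos(6*r))/2.
An antiderivative is F(r) = r - sin(6*r)/6.
Then F(2*pi/3) - F(0) = (2*pi/3) - (0) = 2*pi/3.

2*pi/3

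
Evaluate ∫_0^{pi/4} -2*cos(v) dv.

-sqrt(2)

An antiderivative is F(v) = -2*sin(v).
Then F(pi/4) - F(0) = (-sqrt(2)) - (0) = -sqrt(2).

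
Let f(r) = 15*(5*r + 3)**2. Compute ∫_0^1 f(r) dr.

485

Let u = 5*r + 3, so du = 5 dr. When r = 0, u = 3; when r = 1, u = 8.
The integral becomes 3·∫ u**2 du from 3 to 8, with antiderivative u**3.
Back in r: F(r) = (5*r + 3)**3.
Then F(1) - F(0) = (512) - (27) = 485.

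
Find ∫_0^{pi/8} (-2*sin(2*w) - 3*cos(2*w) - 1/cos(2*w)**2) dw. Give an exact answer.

An antiderivative is F(w) = -3*sin(2*w)/2 + cos(2*w) - tan(2*w)/2.
Then F(pi/8) - F(0) = (-1/2 - sqrt(2)/4) - (1) = -3/2 - sqrt(2)/4.

-3/2 - sqrt(2)/4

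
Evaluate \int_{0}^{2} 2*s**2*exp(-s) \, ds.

4 - 20*exp(-2)

Integrate by parts twice (u = s^2, dv = 2*exp(-s) ds).
An antiderivative is F(s) = (-2*s**2 - 4*s - 4)*exp(-s).
Then F(2) - F(0) = (-20*exp(-2)) - (-4) = 4 - 20*exp(-2).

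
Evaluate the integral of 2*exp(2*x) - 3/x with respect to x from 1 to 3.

An antiderivative is F(x) = exp(2*x) - 3*log(x).
Then F(3) - F(1) = (-log(27) + exp(6)) - (exp(2)) = -exp(2) - log(27) + exp(6).

-exp(2) - log(27) + exp(6)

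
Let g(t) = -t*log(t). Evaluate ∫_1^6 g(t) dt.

-18*log(3) - 18*log(2) + 35/4

Integrate by parts once (u = ln t, dv = -t dt).
An antiderivative is F(t) = -t**2*(2*log(t) - 1)/4.
Then F(6) - F(1) = (-18*log(3) - 18*log(2) + 9) - (1/4) = -18*log(3) - 18*log(2) + 35/4.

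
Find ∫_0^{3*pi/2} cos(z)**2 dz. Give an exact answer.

3*pi/4

Use the identity cos^2(z) = (1 + cos(2*z))/2.
An antiderivative is F(z) = z/2 + sin(2*z)/4.
Then F(3*pi/2) - F(0) = (3*pi/4) - (0) = 3*pi/4.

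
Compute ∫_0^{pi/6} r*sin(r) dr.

-sqrt(3)*pi/12 + 1/2

Integrate by parts once (u = r, dv = sin(r) dr).
An antiderivative is F(r) = -r*cos(r) + sin(r).
Then F(pi/6) - F(0) = (-sqrt(3)*pi/12 + 1/2) - (0) = -sqrt(3)*pi/12 + 1/2.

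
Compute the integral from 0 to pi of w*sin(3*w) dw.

pi/3

Integrate by parts once (u = w, dv = sin(3*w) dw).
An antiderivative is F(w) = -w*cos(3*w)/3 + sin(3*w)/9.
Then F(pi) - F(0) = (pi/3) - (0) = pi/3.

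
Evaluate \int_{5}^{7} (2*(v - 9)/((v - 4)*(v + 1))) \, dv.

-6*log(3) + 8*log(2)

Factor the denominator: v**2 - 3*v - 4 = (v + 1)(v - 4).
Partial fractions: 2*(v - 9)/((v - 4)*(v + 1)) = 4/(v + 1) - 2/(v - 4).
An antiderivative is F(v) = -2*log(v - 4) + 4*log(v + 1).
Then F(7) - F(5) = (-2*log(3) + 12*log(2)) - (4*log(2) + 4*log(3)) = -6*log(3) + 8*log(2).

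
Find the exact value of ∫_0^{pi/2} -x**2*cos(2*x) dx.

Integrate by parts twice (u = x^2, dv = -cos(2*x) dx).
An antiderivative is F(x) = -x**2*sin(2*x)/2 - x*cos(2*x)/2 + sin(2*x)/4.
Then F(pi/2) - F(0) = (pi/4) - (0) = pi/4.

pi/4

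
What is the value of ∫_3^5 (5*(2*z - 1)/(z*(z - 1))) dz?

-5*log(3) + 5*log(2) + 5*log(5)

Factor the denominator: z**2 - z = z(z - 1).
Partial fractions: 5*(2*z - 1)/(z*(z - 1)) = 5/z + 5/(z - 1).
An antiderivative is F(z) = 5*log(z) + 5*log(z - 1).
Then F(5) - F(3) = (10*log(2) + 5*log(5)) - (5*log(2) + 5*log(3)) = -5*log(3) + 5*log(2) + 5*log(5).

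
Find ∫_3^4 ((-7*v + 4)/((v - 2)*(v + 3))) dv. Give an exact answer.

Factor the denominator: v**2 + v - 6 = (v + 3)(v - 2).
Partial fractions: (-7*v + 4)/((v - 2)*(v + 3)) = -5/(v + 3) - 2/(v - 2).
An antiderivative is F(v) = -2*log(v - 2) - 5*log(v + 3).
Then F(4) - F(3) = (-5*log(7) - 2*log(2)) - (-5*log(3) - 5*log(2)) = -5*log(7) + 3*log(2) + 5*log(3).

-5*log(7) + 3*log(2) + 5*log(3)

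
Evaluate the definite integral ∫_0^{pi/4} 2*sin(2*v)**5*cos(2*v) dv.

Let u = sin(2*v), so du = 2*cos(2*v) dv. When v = 0, u = 0; when v = pi/4, u = 1.
The integral becomes ∫ u**5 du from 0 to 1, with antiderivative u**6/6.
Back in v: F(v) = sin(2*v)**6/6.
Then F(pi/4) - F(0) = (1/6) - (0) = 1/6.

1/6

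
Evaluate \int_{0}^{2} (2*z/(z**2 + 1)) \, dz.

log(5)

Let u = z**2 + 1, so du = 2*z dz. When z = 0, u = 1; when z = 2, u = 5.
The integral becomes ∫ 1/u du from 1 to 5, with antiderivative log(u).
Back in z: F(z) = log(z**2 + 1).
Then F(2) - F(0) = (log(5)) - (0) = log(5).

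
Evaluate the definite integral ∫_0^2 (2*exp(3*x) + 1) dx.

An antiderivative is F(x) = 2*exp(3*x)/3 + x.
Then F(2) - F(0) = (2 + 2*exp(6)/3) - (2/3) = 4/3 + 2*exp(6)/3.

4/3 + 2*exp(6)/3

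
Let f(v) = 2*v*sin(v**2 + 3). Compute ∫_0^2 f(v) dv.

Let u = v**2 + 3, so du = 2*v dv. When v = 0, u = 3; when v = 2, u = 7.
The integral becomes ∫ sin(u) du from 3 to 7, with antiderivative -cos(u).
Back in v: F(v) = -cos(v**2 + 3).
Then F(2) - F(0) = (-cos(7)) - (-cos(3)) = cos(3) - cos(7).

cos(3) - cos(7)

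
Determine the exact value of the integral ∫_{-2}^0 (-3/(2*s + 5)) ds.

-3*log(5)/2

An antiderivative is F(s) = -3*log(2*s + 5)/2.
Then F(0) - F(-2) = (-3*log(5)/2) - (0) = -3*log(5)/2.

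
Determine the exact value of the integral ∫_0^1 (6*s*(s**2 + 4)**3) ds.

1107/4

Let u = s**2 + 4, so du = 2*s ds. When s = 0, u = 4; when s = 1, u = 5.
The integral becomes 3·∫ u**3 du from 4 to 5, with antiderivative 3*u**4/4.
Back in s: F(s) = 3*(s**2 + 4)**4/4.
Then F(1) - F(0) = (1875/4) - (192) = 1107/4.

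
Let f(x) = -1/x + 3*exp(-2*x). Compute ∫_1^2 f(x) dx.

-log(2) - 3*exp(-4)/2 + 3*exp(-2)/2

An antiderivative is F(x) = -log(x) - 3*exp(-2*x)/2.
Then F(2) - F(1) = (-log(2) - 3*exp(-4)/2) - (-3*exp(-2)/2) = -log(2) - 3*exp(-4)/2 + 3*exp(-2)/2.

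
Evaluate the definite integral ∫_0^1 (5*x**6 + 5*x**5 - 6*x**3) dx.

By the power rule, an antiderivative is F(x) = 5*x**7/7 + 5*x**6/6 - 3*x**4/2.
Then F(1) - F(0) = (1/21) - (0) = 1/21.

1/21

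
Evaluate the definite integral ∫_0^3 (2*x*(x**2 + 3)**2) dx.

Let u = x**2 + 3, so du = 2*x dx. When x = 0, u = 3; when x = 3, u = 12.
The integral becomes ∫ u**2 du from 3 to 12, with antiderivative u**3/3.
Back in x: F(x) = (x**2 + 3)**3/3.
Then F(3) - F(0) = (576) - (9) = 567.

567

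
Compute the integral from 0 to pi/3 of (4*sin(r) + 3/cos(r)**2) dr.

An antiderivative is F(r) = -4*cos(r) + 3*tan(r).
Then F(pi/3) - F(0) = (-2 + 3*sqrt(3)) - (-4) = 2 + 3*sqrt(3).

2 + 3*sqrt(3)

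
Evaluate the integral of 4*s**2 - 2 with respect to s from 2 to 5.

150

By the power rule, an antiderivative is F(s) = 4*s**3/3 - 2*s.
Then F(5) - F(2) = (470/3) - (20/3) = 150.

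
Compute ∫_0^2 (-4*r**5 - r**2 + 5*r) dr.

By the power rule, an antiderivative is F(r) = -2*r**6/3 - r**3/3 + 5*r**2/2.
Then F(2) - F(0) = (-106/3) - (0) = -106/3.

-106/3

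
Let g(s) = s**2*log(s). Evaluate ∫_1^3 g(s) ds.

Integrate by parts once (u = ln s, dv = s**2 ds).
An antiderivative is F(s) = s**3*(3*log(s) - 1)/9.
Then F(3) - F(1) = (-3 + 9*log(3)) - (-1/9) = -26/9 + 9*log(3).

-26/9 + 9*log(3)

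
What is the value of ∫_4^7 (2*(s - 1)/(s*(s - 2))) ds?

log(35/8)

Factor the denominator: s**2 - 2*s = s(s - 2).
Partial fractions: 2*(s - 1)/(s*(s - 2)) = 1/s + 1/(s - 2).
An antiderivative is F(s) = log(s) + log(s - 2).
Then F(7) - F(4) = (log(35)) - (log(8)) = log(35/8).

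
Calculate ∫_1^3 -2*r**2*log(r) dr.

Integrate by parts once (u = ln r, dv = -2*r**2 dr).
An antiderivative is F(r) = -2*r**3*(3*log(r) - 1)/9.
Then F(3) - F(1) = (6 - 18*log(3)) - (2/9) = 52/9 - 18*log(3).

52/9 - 18*log(3)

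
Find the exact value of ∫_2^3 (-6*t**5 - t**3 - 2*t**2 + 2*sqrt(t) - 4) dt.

-8375/12 - 8*sqrt(2)/3 + 4*sqrt(3)

By the power rule, an antiderivative is F(t) = -t**6 - t**4/4 + 4*t**(3/2)/3 - 2*t**3/3 - 4*t.
Then F(3) - F(2) = (-3117/4 + 4*sqrt(3)) - (-244/3 + 8*sqrt(2)/3) = -8375/12 - 8*sqrt(2)/3 + 4*sqrt(3).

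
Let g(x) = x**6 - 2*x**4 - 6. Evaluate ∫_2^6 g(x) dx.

By the power rule, an antiderivative is F(x) = x**7/7 - 2*x**5/5 - 6*x.
Then F(6) - F(2) = (1289556/35) - (-228/35) = 1289784/35.

1289784/35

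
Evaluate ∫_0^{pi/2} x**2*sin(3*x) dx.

Integrate by parts twice (u = x^2, dv = sin(3*x) dx).
An antiderivative is F(x) = -x**2*cos(3*x)/3 + 2*x*sin(3*x)/9 + 2*cos(3*x)/27.
Then F(pi/2) - F(0) = (-pi/9) - (2/27) = -pi/9 - 2/27.

-pi/9 - 2/27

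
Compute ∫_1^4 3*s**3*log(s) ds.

-765/16 + 384*log(2)

Integrate by parts once (u = ln s, dv = 3*s**3 ds).
An antiderivative is F(s) = 3*s**4*(4*log(s) - 1)/16.
Then F(4) - F(1) = (-48 + 384*log(2)) - (-3/16) = -765/16 + 384*log(2).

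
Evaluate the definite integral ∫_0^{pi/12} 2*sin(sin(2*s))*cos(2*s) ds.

1 - cos(1/2)

Let u = sin(2*s), so du = 2*cos(2*s) ds. When s = 0, u = 0; when s = pi/12, u = 1/2.
The integral becomes ∫ sin(u) du from 0 to 1/2, with antiderivative -cos(u).
Back in s: F(s) = -cos(sin(2*s)).
Then F(pi/12) - F(0) = (-cos(1/2)) - (-1) = 1 - cos(1/2).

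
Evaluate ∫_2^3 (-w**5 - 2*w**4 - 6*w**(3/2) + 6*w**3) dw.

-1466/15 - 108*sqrt(3)/5 + 48*sqrt(2)/5

By the power rule, an antiderivative is F(w) = -w**6/6 - 12*w**(5/2)/5 - 2*w**5/5 + 3*w**4/2.
Then F(3) - F(2) = (-486/5 - 108*sqrt(3)/5) - (8/15 - 48*sqrt(2)/5) = -1466/15 - 108*sqrt(3)/5 + 48*sqrt(2)/5.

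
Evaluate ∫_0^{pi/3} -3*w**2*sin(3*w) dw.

Integrate by parts twice (u = w^2, dv = -3*sin(3*w) dw).
An antiderivative is F(w) = w**2*cos(3*w) - 2*w*sin(3*w)/3 - 2*cos(3*w)/9.
Then F(pi/3) - F(0) = (2/9 - pi**2/9) - (-2/9) = 4/9 - pi**2/9.

4/9 - pi**2/9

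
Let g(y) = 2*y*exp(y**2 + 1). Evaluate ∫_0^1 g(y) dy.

Let u = y**2 + 1, so du = 2*y dy. When y = 0, u = 1; when y = 1, u = 2.
The integral becomes ∫ exp(u) du from 1 to 2, with antiderivative exp(u).
Back in y: F(y) = exp(y**2 + 1).
Then F(1) - F(0) = (exp(2)) - (exp(1)) = -exp(1) + exp(2).

-exp(1) + exp(2)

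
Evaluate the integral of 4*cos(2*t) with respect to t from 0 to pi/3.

An antiderivative is F(t) = 2*sin(2*t).
Then F(pi/3) - F(0) = (sqrt(3)) - (0) = sqrt(3).

sqrt(3)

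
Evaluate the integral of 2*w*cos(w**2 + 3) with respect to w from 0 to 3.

Let u = w**2 + 3, so du = 2*w dw. When w = 0, u = 3; when w = 3, u = 12.
The integral becomes ∫ cos(u) du from 3 to 12, with antiderivative sin(u).
Back in w: F(w) = sin(w**2 + 3).
Then F(3) - F(0) = (sin(12)) - (sin(3)) = sin(12) - sin(3).

sin(12) - sin(3)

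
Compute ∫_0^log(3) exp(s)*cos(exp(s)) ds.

-sin(1) + sin(3)

Let u = exp(s), so du = exp(s) ds. When s = 0, u = 1; when s = log(3), u = 3.
The integral becomes ∫ cos(u) du from 1 to 3, with antiderivative sin(u).
Back in s: F(s) = sin(exp(s)).
Then F(log(3)) - F(0) = (sin(3)) - (sin(1)) = -sin(1) + sin(3).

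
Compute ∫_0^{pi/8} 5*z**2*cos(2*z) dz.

5*sqrt(2)*(-32 + pi**2 + 8*pi)/256

Integrate by parts twice (u = z^2, dv = 5*cos(2*z) dz).
An antiderivative is F(z) = 5*z**2*sin(2*z)/2 + 5*z*cos(2*z)/2 - 5*sin(2*z)/4.
Then F(pi/8) - F(0) = (5*sqrt(2)*(-32 + pi**2 + 8*pi)/256) - (0) = 5*sqrt(2)*(-32 + pi**2 + 8*pi)/256.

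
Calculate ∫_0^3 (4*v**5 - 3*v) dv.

By the power rule, an antiderivative is F(v) = 2*v**6/3 - 3*v**2/2.
Then F(3) - F(0) = (945/2) - (0) = 945/2.

945/2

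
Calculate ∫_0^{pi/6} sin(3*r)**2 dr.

pi/12

Use the identity sin^2(3*r) = (1 - cos(6*r))/2.
An antiderivative is F(r) = r/2 - sin(6*r)/12.
Then F(pi/6) - F(0) = (pi/12) - (0) = pi/12.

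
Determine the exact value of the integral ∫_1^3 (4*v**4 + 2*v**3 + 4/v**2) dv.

3544/15

By the power rule, an antiderivative is F(v) = 4*v**5/5 + v**4/2 - 4/v.
Then F(3) - F(1) = (7007/30) - (-27/10) = 3544/15.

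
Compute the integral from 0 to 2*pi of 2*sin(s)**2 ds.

Use the identity sin^2(s) = (1 - cos(2*s))/2.
An antiderivative is F(s) = s - sin(2*s)/2.
Then F(2*pi) - F(0) = (2*pi) - (0) = 2*pi.

2*pi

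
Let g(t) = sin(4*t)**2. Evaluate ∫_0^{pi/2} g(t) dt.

pi/4

Use the identity sin^2(4*t) = (1 - cos(8*t))/2.
An antiderivative is F(t) = t/2 - sin(8*t)/16.
Then F(pi/2) - F(0) = (pi/4) - (0) = pi/4.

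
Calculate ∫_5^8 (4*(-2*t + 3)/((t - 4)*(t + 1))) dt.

-4*log(3) - 4*log(2)

Factor the denominator: t**2 - 3*t - 4 = (t + 1)(t - 4).
Partial fractions: 4*(-2*t + 3)/((t - 4)*(t + 1)) = -4/(t + 1) - 4/(t - 4).
An antiderivative is F(t) = -4*log(t - 4) - 4*log(t + 1).
Then F(8) - F(5) = (-8*log(3) - 8*log(2)) - (-4*log(3) - 4*log(2)) = -4*log(3) - 4*log(2).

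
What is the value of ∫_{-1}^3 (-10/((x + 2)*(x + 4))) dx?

Factor the denominator: x**2 + 6*x + 8 = (x + 4)(x + 2).
Partial fractions: -10/((x + 2)*(x + 4)) = 5/(x + 4) - 5/(x + 2).
An antiderivative is F(x) = -5*log(x + 2) + 5*log(x + 4).
Then F(3) - F(-1) = (-5*log(5) + 5*log(7)) - (5*log(3)) = -5*log(5) - 5*log(3) + 5*log(7).

-5*log(5) - 5*log(3) + 5*log(7)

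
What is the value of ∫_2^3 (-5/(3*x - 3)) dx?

An antiderivative is F(x) = -5*log(3*x - 3)/3.
Then F(3) - F(2) = (-5*log(6)/3) - (-5*log(3)/3) = -5*log(2)/3.

-5*log(2)/3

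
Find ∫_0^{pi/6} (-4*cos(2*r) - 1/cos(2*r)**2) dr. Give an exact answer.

An antiderivative is F(r) = -2*sin(2*r) - tan(2*r)/2.
Then F(pi/6) - F(0) = (-3*sqrt(3)/2) - (0) = -3*sqrt(3)/2.

-3*sqrt(3)/2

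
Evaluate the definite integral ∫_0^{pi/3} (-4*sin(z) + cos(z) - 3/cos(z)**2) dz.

-5*sqrt(3)/2 - 2

An antiderivative is F(z) = sin(z) + 4*cos(z) - 3*tan(z).
Then F(pi/3) - F(0) = (2 - 5*sqrt(3)/2) - (4) = -5*sqrt(3)/2 - 2.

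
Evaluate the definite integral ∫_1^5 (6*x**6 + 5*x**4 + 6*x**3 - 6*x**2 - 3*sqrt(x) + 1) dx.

By the power rule, an antiderivative is F(x) = 6*x**7/7 + x**5 + 3*x**4/2 - 2*x**(3/2) - 2*x**3 + x.
Then F(5) - F(1) = (990945/14 - 10*sqrt(5)) - (5/14) = 495470/7 - 10*sqrt(5).

495470/7 - 10*sqrt(5)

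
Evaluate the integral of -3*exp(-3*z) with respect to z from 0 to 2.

-1 + exp(-6)

An antiderivative is F(z) = exp(-3*z).
Then F(2) - F(0) = (exp(-6)) - (1) = -1 + exp(-6).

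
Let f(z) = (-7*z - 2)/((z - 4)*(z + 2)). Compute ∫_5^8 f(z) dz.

-12*log(2) - 2*log(5) + 2*log(7)

Factor the denominator: z**2 - 2*z - 8 = (z + 2)(z - 4).
Partial fractions: (-7*z - 2)/((z - 4)*(z + 2)) = -2/(z + 2) - 5/(z - 4).
An antiderivative is F(z) = -5*log(z - 4) - 2*log(z + 2).
Then F(8) - F(5) = (-12*log(2) - 2*log(5)) - (-log(49)) = -12*log(2) - 2*log(5) + 2*log(7).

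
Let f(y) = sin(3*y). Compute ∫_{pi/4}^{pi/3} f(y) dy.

An antiderivative is F(y) = -cos(3*y)/3.
Then F(pi/3) - F(pi/4) = (1/3) - (sqrt(2)/6) = 1/3 - sqrt(2)/6.

1/3 - sqrt(2)/6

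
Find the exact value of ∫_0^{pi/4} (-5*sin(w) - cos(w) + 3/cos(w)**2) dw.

-2 + 2*sqrt(2)

An antiderivative is F(w) = -sin(w) + 5*cos(w) + 3*tan(w).
Then F(pi/4) - F(0) = (2*sqrt(2) + 3) - (5) = -2 + 2*sqrt(2).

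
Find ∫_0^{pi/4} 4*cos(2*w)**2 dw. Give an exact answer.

Use the identity cos^2(2*w) = (1 + cos(4*w))/2.
An antiderivative is F(w) = 2*w + sin(4*w)/2.
Then F(pi/4) - F(0) = (pi/2) - (0) = pi/2.

pi/2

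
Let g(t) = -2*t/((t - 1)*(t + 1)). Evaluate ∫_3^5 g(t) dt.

-log(3)

Factor the denominator: t**2 - 1 = (t + 1)(t - 1).
Partial fractions: -2*t/((t - 1)*(t + 1)) = -1/(t + 1) - 1/(t - 1).
An antiderivative is F(t) = -log(t - 1) - log(t + 1).
Then F(5) - F(3) = (-log(24)) - (-log(8)) = -log(3).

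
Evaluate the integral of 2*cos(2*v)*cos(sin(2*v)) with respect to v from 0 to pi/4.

sin(1)

Let u = sin(2*v), so du = 2*cos(2*v) dv. When v = 0, u = 0; when v = pi/4, u = 1.
The integral becomes ∫ cos(u) du from 0 to 1, with antiderivative sin(u).
Back in v: F(v) = sin(sin(2*v)).
Then F(pi/4) - F(0) = (sin(1)) - (0) = sin(1).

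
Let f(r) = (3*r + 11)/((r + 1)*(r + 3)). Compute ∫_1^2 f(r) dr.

log(81/20)

Factor the denominator: r**2 + 4*r + 3 = (r + 3)(r + 1).
Partial fractions: (3*r + 11)/((r + 1)*(r + 3)) = -1/(r + 3) + 4/(r + 1).
An antiderivative is F(r) = 4*log(r + 1) - log(r + 3).
Then F(2) - F(1) = (log(81/5)) - (log(4)) = log(81/20).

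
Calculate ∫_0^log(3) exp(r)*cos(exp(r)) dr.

-sin(1) + sin(3)

Let u = exp(r), so du = exp(r) dr. When r = 0, u = 1; when r = log(3), u = 3.
The integral becomes ∫ cos(u) du from 1 to 3, with antiderivative sin(u).
Back in r: F(r) = sin(exp(r)).
Then F(log(3)) - F(0) = (sin(3)) - (sin(1)) = -sin(1) + sin(3).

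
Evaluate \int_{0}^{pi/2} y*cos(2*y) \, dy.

-1/2

Integrate by parts once (u = y, dv = cos(2*y) dy).
An antiderivative is F(y) = y*sin(2*y)/2 + cos(2*y)/4.
Then F(pi/2) - F(0) = (-1/4) - (1/4) = -1/2.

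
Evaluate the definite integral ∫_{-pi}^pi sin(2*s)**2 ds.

Use the identity sin^2(2*s) = (1 - cos(4*s))/2.
An antiderivative is F(s) = s/2 - sin(4*s)/8.
Then F(pi) - F(-pi) = (pi/2) - (-pi/2) = pi.

pi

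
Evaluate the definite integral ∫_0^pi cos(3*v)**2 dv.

pi/2

Use the identity cos^2(3*v) = (1 + cos(6*v))/2.
An antiderivative is F(v) = v/2 + sin(6*v)/12.
Then F(pi) - F(0) = (pi/2) - (0) = pi/2.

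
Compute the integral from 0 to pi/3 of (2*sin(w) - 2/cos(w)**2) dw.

An antiderivative is F(w) = -2*cos(w) - 2*tan(w).
Then F(pi/3) - F(0) = (-2*sqrt(3) - 1) - (-2) = 1 - 2*sqrt(3).

1 - 2*sqrt(3)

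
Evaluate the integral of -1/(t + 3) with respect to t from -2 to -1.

-log(2)

An antiderivative is F(t) = -log(t + 3).
Then F(-1) - F(-2) = (-log(2)) - (0) = -log(2).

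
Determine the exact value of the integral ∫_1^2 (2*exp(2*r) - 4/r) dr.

-exp(2) - log(16) + exp(4)

An antiderivative is F(r) = exp(2*r) - 4*log(r).
Then F(2) - F(1) = (-log(16) + exp(4)) - (exp(2)) = -exp(2) - log(16) + exp(4).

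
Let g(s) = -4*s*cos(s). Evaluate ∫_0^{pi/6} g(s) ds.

-2*sqrt(3) - pi/3 + 4

Integrate by parts once (u = s, dv = -4*cos(s) ds).
An antiderivative is F(s) = -4*s*sin(s) - 4*cos(s).
Then F(pi/6) - F(0) = (-2*sqrt(3) - pi/3) - (-4) = -2*sqrt(3) - pi/3 + 4.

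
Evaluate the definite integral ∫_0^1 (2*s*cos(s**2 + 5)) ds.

Let u = s**2 + 5, so du = 2*s ds. When s = 0, u = 5; when s = 1, u = 6.
The integral becomes ∫ cos(u) du from 5 to 6, with antiderivative sin(u).
Back in s: F(s) = sin(s**2 + 5).
Then F(1) - F(0) = (sin(6)) - (sin(5)) = sin(6) - sin(5).

sin(6) - sin(5)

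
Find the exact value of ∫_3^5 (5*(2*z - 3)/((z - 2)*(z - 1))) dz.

5*log(2) + 5*log(3)

Factor the denominator: z**2 - 3*z + 2 = (z - 1)(z - 2).
Partial fractions: 5*(2*z - 3)/((z - 2)*(z - 1)) = 5/(z - 1) + 5/(z - 2).
An antiderivative is F(z) = 5*log(z - 2) + 5*log(z - 1).
Then F(5) - F(3) = (5*log(3) + 10*log(2)) - (log(32)) = 5*log(2) + 5*log(3).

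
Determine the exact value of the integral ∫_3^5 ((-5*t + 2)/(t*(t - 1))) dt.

Factor the denominator: t**2 - t = t(t - 1).
Partial fractions: (-5*t + 2)/(t*(t - 1)) = -2/t - 3/(t - 1).
An antiderivative is F(t) = -2*log(t) - 3*log(t - 1).
Then F(5) - F(3) = (-6*log(2) - 2*log(5)) - (-log(72)) = -2*log(5) - 3*log(2) + 2*log(3).

-2*log(5) - 3*log(2) + 2*log(3)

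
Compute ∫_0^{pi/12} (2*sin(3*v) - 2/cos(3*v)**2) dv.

An antiderivative is F(v) = -2*cos(3*v)/3 - 2*tan(3*v)/3.
Then F(pi/12) - F(0) = (-2/3 - sqrt(2)/3) - (-2/3) = -sqrt(2)/3.

-sqrt(2)/3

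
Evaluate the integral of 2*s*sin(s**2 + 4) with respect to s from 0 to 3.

-cos(13) + cos(4)

Let u = s**2 + 4, so du = 2*s ds. When s = 0, u = 4; when s = 3, u = 13.
The integral becomes ∫ sin(u) du from 4 to 13, with antiderivative -cos(u).
Back in s: F(s) = -cos(s**2 + 4).
Then F(3) - F(0) = (-cos(13)) - (-cos(4)) = -cos(13) + cos(4).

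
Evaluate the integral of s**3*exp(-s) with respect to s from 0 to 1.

6 - 16*exp(-1)

Integrate by parts 3 times (u = s^3, dv = exp(-s) ds).
An antiderivative is F(s) = (-s**3 - 3*s**2 - 6*s - 6)*exp(-s).
Then F(1) - F(0) = (-16*exp(-1)) - (-6) = 6 - 16*exp(-1).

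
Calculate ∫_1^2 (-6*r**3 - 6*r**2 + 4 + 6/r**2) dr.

-59/2

By the power rule, an antiderivative is F(r) = -3*r**4/2 - 2*r**3 + 4*r - 6/r.
Then F(2) - F(1) = (-35) - (-11/2) = -59/2.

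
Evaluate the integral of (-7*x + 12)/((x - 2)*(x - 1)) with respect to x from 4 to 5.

-8*log(2) + 3*log(3)

Factor the denominator: x**2 - 3*x + 2 = (x - 1)(x - 2).
Partial fractions: (-7*x + 12)/((x - 2)*(x - 1)) = -5/(x - 1) - 2/(x - 2).
An antiderivative is F(x) = -2*log(x - 2) - 5*log(x - 1).
Then F(5) - F(4) = (-10*log(2) - 2*log(3)) - (-5*log(3) - 2*log(2)) = -8*log(2) + 3*log(3).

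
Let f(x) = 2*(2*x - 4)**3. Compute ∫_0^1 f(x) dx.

-60

Let u = 2*x - 4, so du = 2 dx. When x = 0, u = -4; when x = 1, u = -2.
The integral becomes ∫ u**3 du from -4 to -2, with antiderivative u**4/4.
Back in x: F(x) = (2*x - 4)**4/4.
Then F(1) - F(0) = (4) - (64) = -60.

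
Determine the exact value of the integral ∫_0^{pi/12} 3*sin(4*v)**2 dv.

Use the identity sin^2(4*v) = (1 - cos(8*v))/2.
An antiderivative is F(v) = 3*v/2 - 3*sin(8*v)/16.
Then F(pi/12) - F(0) = (-3*sqrt(3)/32 + pi/8) - (0) = -3*sqrt(3)/32 + pi/8.

-3*sqrt(3)/32 + pi/8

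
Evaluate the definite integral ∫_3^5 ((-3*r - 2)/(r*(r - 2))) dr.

Factor the denominator: r**2 - 2*r = r(r - 2).
Partial fractions: (-3*r - 2)/(r*(r - 2)) = 1/r - 4/(r - 2).
An antiderivative is F(r) = log(r) - 4*log(r - 2).
Then F(5) - F(3) = (log(5/81)) - (log(3)) = -5*log(3) + log(5).

-5*log(3) + log(5)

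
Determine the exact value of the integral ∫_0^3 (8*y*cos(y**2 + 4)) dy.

Let u = y**2 + 4, so du = 2*y dy. When y = 0, u = 4; when y = 3, u = 13.
The integral becomes 4·∫ cos(u) du from 4 to 13, with antiderivative 4*sin(u).
Back in y: F(y) = 4*sin(y**2 + 4).
Then F(3) - F(0) = (4*sin(13)) - (4*sin(4)) = 4*sin(13) - 4*sin(4).

4*sin(13) - 4*sin(4)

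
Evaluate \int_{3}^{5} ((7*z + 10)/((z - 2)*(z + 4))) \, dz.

-3*log(7) + 10*log(3)

Factor the denominator: z**2 + 2*z - 8 = (z + 4)(z - 2).
Partial fractions: (7*z + 10)/((z - 2)*(z + 4)) = 3/(z + 4) + 4/(z - 2).
An antiderivative is F(z) = 4*log(z - 2) + 3*log(z + 4).
Then F(5) - F(3) = (10*log(3)) - (3*log(7)) = -3*log(7) + 10*log(3).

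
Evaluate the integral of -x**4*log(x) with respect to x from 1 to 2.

31/25 - 32*log(2)/5

Integrate by parts once (u = ln x, dv = -x**4 dx).
An antiderivative is F(x) = -x**5*(5*log(x) - 1)/25.
Then F(2) - F(1) = (32/25 - 32*log(2)/5) - (1/25) = 31/25 - 32*log(2)/5.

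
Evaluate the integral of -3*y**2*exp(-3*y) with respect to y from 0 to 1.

-2/9 + 17*exp(-3)/9

Integrate by parts twice (u = y^2, dv = -3*exp(-3*y) dy).
An antiderivative is F(y) = (9*y**2 + 6*y + 2)*exp(-3*y)/9.
Then F(1) - F(0) = (17*exp(-3)/9) - (2/9) = -2/9 + 17*exp(-3)/9.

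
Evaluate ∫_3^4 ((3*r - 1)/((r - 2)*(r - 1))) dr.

-2*log(3) + 7*log(2)

Factor the denominator: r**2 - 3*r + 2 = (r - 1)(r - 2).
Partial fractions: (3*r - 1)/((r - 2)*(r - 1)) = -2/(r - 1) + 5/(r - 2).
An antiderivative is F(r) = 5*log(r - 2) - 2*log(r - 1).
Then F(4) - F(3) = (log(32/9)) - (-log(4)) = -2*log(3) + 7*log(2).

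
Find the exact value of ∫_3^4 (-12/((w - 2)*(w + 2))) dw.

Factor the denominator: w**2 - 4 = (w + 2)(w - 2).
Partial fractions: -12/((w - 2)*(w + 2)) = 3/(w + 2) - 3/(w - 2).
An antiderivative is F(w) = -3*log(w - 2) + 3*log(w + 2).
Then F(4) - F(3) = (log(27)) - (3*log(5)) = -3*log(5) + 3*log(3).

-3*log(5) + 3*log(3)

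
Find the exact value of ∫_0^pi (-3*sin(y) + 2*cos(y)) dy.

An antiderivative is F(y) = 2*sin(y) + 3*cos(y).
Then F(pi) - F(0) = (-3) - (3) = -6.

-6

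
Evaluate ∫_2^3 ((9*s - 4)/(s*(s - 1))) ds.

log(2) + 4*log(3)

Factor the denominator: s**2 - s = s(s - 1).
Partial fractions: (9*s - 4)/(s*(s - 1)) = 4/s + 5/(s - 1).
An antiderivative is F(s) = 4*log(s) + 5*log(s - 1).
Then F(3) - F(2) = (5*log(2) + 4*log(3)) - (log(16)) = log(2) + 4*log(3).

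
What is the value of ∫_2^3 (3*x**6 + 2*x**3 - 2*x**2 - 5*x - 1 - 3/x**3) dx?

49759/56

By the power rule, an antiderivative is F(x) = 3*x**7/7 + x**4/2 - 2*x**3/3 - 5*x**2/2 - x + 3/(2*x**2).
Then F(3) - F(2) = (39247/42) - (7711/168) = 49759/56.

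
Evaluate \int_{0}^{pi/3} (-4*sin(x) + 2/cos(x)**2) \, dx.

-2 + 2*sqrt(3)

An antiderivative is F(x) = 4*cos(x) + 2*tan(x).
Then F(pi/3) - F(0) = (2 + 2*sqrt(3)) - (4) = -2 + 2*sqrt(3).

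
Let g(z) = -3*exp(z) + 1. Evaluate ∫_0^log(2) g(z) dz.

An antiderivative is F(z) = z - 3*exp(z).
Then F(log(2)) - F(0) = (-6 + log(2)) - (-3) = -3 + log(2).

-3 + log(2)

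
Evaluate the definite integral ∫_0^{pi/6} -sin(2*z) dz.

-1/4

An antiderivative is F(z) = cos(2*z)/2.
Then F(pi/6) - F(0) = (1/4) - (1/2) = -1/4.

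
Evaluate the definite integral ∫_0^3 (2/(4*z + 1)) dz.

An antiderivative is F(z) = log(4*z + 1)/2.
Then F(3) - F(0) = (log(13)/2) - (0) = log(13)/2.

log(13)/2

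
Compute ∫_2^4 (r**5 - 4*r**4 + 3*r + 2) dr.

-498/5

By the power rule, an antiderivative is F(r) = r**6/6 - 4*r**5/5 + 3*r**2/2 + 2*r.
Then F(4) - F(2) = (-1568/15) - (-74/15) = -498/5.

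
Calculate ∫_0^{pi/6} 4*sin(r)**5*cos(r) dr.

1/96

Let u = sin(r), so du = cos(r) dr. When r = 0, u = 0; when r = pi/6, u = 1/2.
The integral becomes 4·∫ u**5 du from 0 to 1/2, with antiderivative 2*u**6/3.
Back in r: F(r) = 2*sin(r)**6/3.
Then F(pi/6) - F(0) = (1/96) - (0) = 1/96.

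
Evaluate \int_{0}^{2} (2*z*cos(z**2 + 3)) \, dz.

Let u = z**2 + 3, so du = 2*z dz. When z = 0, u = 3; when z = 2, u = 7.
The integral becomes ∫ cos(u) du from 3 to 7, with antiderivative sin(u).
Back in z: F(z) = sin(z**2 + 3).
Then F(2) - F(0) = (sin(7)) - (sin(3)) = -sin(3) + sin(7).

-sin(3) + sin(7)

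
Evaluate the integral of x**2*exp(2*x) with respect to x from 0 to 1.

-1/4 + exp(2)/4

Integrate by parts twice (u = x^2, dv = exp(2*x) dx).
An antiderivative is F(x) = (2*x**2 - 2*x + 1)*exp(2*x)/4.
Then F(1) - F(0) = (exp(2)/4) - (1/4) = -1/4 + exp(2)/4.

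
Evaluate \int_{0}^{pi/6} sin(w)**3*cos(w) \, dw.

Let u = sin(w), so du = cos(w) dw. When w = 0, u = 0; when w = pi/6, u = 1/2.
The integral becomes ∫ u**3 du from 0 to 1/2, with antiderivative u**4/4.
Back in w: F(w) = sin(w)**4/4.
Then F(pi/6) - F(0) = (1/64) - (0) = 1/64.

1/64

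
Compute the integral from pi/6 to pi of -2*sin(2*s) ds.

1/2

An antiderivative is F(s) = cos(2*s).
Then F(pi) - F(pi/6) = (1) - (1/2) = 1/2.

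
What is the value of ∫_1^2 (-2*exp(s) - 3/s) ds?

An antiderivative is F(s) = -2*exp(s) - 3*log(s).
Then F(2) - F(1) = (-2*exp(2) - log(8)) - (-2*exp(1)) = -2*exp(2) - log(8) + 2*exp(1).

-2*exp(2) - log(8) + 2*exp(1)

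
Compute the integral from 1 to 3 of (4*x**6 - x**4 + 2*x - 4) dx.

By the power rule, an antiderivative is F(x) = 4*x**7/7 - x**5/5 + x**2 - 4*x.
Then F(3) - F(1) = (41934/35) - (-92/35) = 42026/35.

42026/35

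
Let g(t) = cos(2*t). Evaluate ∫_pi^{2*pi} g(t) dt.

An antiderivative is F(t) = sin(2*t)/2.
Then F(2*pi) - F(pi) = (0) - (0) = 0.

0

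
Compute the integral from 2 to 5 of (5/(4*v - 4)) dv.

5*log(2)/2

An antiderivative is F(v) = 5*log(4*v - 4)/4.
Then F(5) - F(2) = (log(32)) - (5*log(2)/2) = 5*log(2)/2.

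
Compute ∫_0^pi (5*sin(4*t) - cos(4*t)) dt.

0

An antiderivative is F(t) = -sin(4*t)/4 - 5*cos(4*t)/4.
Then F(pi) - F(0) = (-5/4) - (-5/4) = 0.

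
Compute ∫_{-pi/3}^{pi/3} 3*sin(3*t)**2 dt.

Use the identity sin^2(3*t) = (1 - cos(6*t))/2.
An antiderivative is F(t) = 3*t/2 - sin(6*t)/4.
Then F(pi/3) - F(-pi/3) = (pi/2) - (-pi/2) = pi.

pi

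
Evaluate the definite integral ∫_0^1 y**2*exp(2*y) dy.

-1/4 + exp(2)/4

Integrate by parts twice (u = y^2, dv = exp(2*y) dy).
An antiderivative is F(y) = (2*y**2 - 2*y + 1)*exp(2*y)/4.
Then F(1) - F(0) = (exp(2)/4) - (1/4) = -1/4 + exp(2)/4.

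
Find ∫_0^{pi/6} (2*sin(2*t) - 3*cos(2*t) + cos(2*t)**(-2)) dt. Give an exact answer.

An antiderivative is F(t) = -3*sin(2*t)/2 - cos(2*t) + tan(2*t)/2.
Then F(pi/6) - F(0) = (-1/2 - sqrt(3)/4) - (-1) = 1/2 - sqrt(3)/4.

1/2 - sqrt(3)/4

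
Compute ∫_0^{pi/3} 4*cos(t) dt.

2*sqrt(3)

An antiderivative is F(t) = 4*sin(t).
Then F(pi/3) - F(0) = (2*sqrt(3)) - (0) = 2*sqrt(3).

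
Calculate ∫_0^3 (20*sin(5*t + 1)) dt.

4*cos(1) - 4*cos(16)

Let u = 5*t + 1, so du = 5 dt. When t = 0, u = 1; when t = 3, u = 16.
The integral becomes 4·∫ sin(u) du from 1 to 16, with antiderivative -4*cos(u).
Back in t: F(t) = -4*cos(5*t + 1).
Then F(3) - F(0) = (-4*cos(16)) - (-4*cos(1)) = 4*cos(1) - 4*cos(16).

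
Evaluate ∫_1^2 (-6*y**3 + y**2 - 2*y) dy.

By the power rule, an antiderivative is F(y) = -3*y**4/2 + y**3/3 - y**2.
Then F(2) - F(1) = (-76/3) - (-13/6) = -139/6.

-139/6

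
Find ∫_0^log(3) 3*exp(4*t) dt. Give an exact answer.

Let u = exp(t), so du = exp(t) dt. When t = 0, u = 1; when t = log(3), u = 3.
The integral becomes 3·∫ u**3 du from 1 to 3, with antiderivative 3*u**4/4.
Back in t: F(t) = 3*exp(4*t)/4.
Then F(log(3)) - F(0) = (243/4) - (3/4) = 60.

60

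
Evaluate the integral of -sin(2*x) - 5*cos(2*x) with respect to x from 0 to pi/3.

An antiderivative is F(x) = -5*sin(2*x)/2 + cos(2*x)/2.
Then F(pi/3) - F(0) = (-5*sqrt(3)/4 - 1/4) - (1/2) = -5*sqrt(3)/4 - 3/4.

-5*sqrt(3)/4 - 3/4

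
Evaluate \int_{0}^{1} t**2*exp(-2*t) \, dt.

(-5 + exp(2))*exp(-2)/4

Integrate by parts twice (u = t^2, dv = exp(-2*t) dt).
An antiderivative is F(t) = (-2*t**2 - 2*t - 1)*exp(-2*t)/4.
Then F(1) - F(0) = (-5*exp(-2)/4) - (-1/4) = (-5 + exp(2))*exp(-2)/4.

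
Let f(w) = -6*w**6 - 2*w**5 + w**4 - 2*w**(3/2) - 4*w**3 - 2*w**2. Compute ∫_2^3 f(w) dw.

-212309/105 - 36*sqrt(3)/5 + 16*sqrt(2)/5

By the power rule, an antiderivative is F(w) = -6*w**7/7 - w**6/3 - 4*w**(5/2)/5 + w**5/5 - w**4 - 2*w**3/3.
Then F(3) - F(2) = (-75879/35 - 36*sqrt(3)/5) - (-15328/105 - 16*sqrt(2)/5) = -212309/105 - 36*sqrt(3)/5 + 16*sqrt(2)/5.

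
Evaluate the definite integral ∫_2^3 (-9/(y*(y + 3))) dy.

-3*log(5) + 6*log(2)

Factor the denominator: y**2 + 3*y = (y + 3)y.
Partial fractions: -9/(y*(y + 3)) = 3/(y + 3) - 3/y.
An antiderivative is F(y) = -3*log(y) + 3*log(y + 3).
Then F(3) - F(2) = (log(8)) - (-3*log(2) + 3*log(5)) = -3*log(5) + 6*log(2).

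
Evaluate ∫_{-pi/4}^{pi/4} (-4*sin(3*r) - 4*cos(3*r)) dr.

-4*sqrt(2)/3

An antiderivative is F(r) = -4*sin(3*r)/3 + 4*cos(3*r)/3.
Then F(pi/4) - F(-pi/4) = (-4*sqrt(2)/3) - (0) = -4*sqrt(2)/3.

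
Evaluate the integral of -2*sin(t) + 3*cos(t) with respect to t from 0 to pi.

An antiderivative is F(t) = 3*sin(t) + 2*cos(t).
Then F(pi) - F(0) = (-2) - (2) = -4.

-4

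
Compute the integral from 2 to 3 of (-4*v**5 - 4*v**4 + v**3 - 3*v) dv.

-36203/60

By the power rule, an antiderivative is F(v) = -2*v**6/3 - 4*v**5/5 + v**4/4 - 3*v**2/2.
Then F(3) - F(2) = (-13473/20) - (-1054/15) = -36203/60.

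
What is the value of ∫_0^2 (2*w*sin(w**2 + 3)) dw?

Let u = w**2 + 3, so du = 2*w dw. When w = 0, u = 3; when w = 2, u = 7.
The integral becomes ∫ sin(u) du from 3 to 7, with antiderivative -cos(u).
Back in w: F(w) = -cos(w**2 + 3).
Then F(2) - F(0) = (-cos(7)) - (-cos(3)) = cos(3) - cos(7).

cos(3) - cos(7)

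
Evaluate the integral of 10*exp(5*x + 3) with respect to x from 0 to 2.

Let u = 5*x + 3, so du = 5 dx. When x = 0, u = 3; when x = 2, u = 13.
The integral becomes 2·∫ exp(u) du from 3 to 13, with antiderivative 2*exp(u).
Back in x: F(x) = 2*exp(5*x + 3).
Then F(2) - F(0) = (2*exp(13)) - (2*exp(3)) = -2*(1 - exp(10))*exp(3).

-2*(1 - exp(10))*exp(3)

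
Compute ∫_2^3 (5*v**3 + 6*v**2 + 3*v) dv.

By the power rule, an antiderivative is F(v) = 5*v**4/4 + 2*v**3 + 3*v**2/2.
Then F(3) - F(2) = (675/4) - (42) = 507/4.

507/4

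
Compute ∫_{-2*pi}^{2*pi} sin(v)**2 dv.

2*pi

Use the identity sin^2(v) = (1 - cos(2*v))/2.
An antiderivative is F(v) = v/2 - sin(2*v)/4.
Then F(2*pi) - F(-2*pi) = (pi) - (-pi) = 2*pi.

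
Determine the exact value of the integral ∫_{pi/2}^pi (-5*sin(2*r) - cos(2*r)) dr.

An antiderivative is F(r) = -sin(2*r)/2 + 5*cos(2*r)/2.
Then F(pi) - F(pi/2) = (5/2) - (-5/2) = 5.

5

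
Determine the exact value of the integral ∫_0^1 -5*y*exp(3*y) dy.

Integrate by parts once (u = y, dv = -5*exp(3*y) dy).
An antiderivative is F(y) = (-15*y + 5)*exp(3*y)/9.
Then F(1) - F(0) = (-10*exp(3)/9) - (5/9) = -10*exp(3)/9 - 5/9.

-10*exp(3)/9 - 5/9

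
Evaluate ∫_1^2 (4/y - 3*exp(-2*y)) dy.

-3*exp(-2)/2 + 3*exp(-4)/2 + 4*log(2)

An antiderivative is F(y) = 4*log(y) + 3*exp(-2*y)/2.
Then F(2) - F(1) = (3*exp(-4)/2 + 4*log(2)) - (3*exp(-2)/2) = -3*exp(-2)/2 + 3*exp(-4)/2 + 4*log(2).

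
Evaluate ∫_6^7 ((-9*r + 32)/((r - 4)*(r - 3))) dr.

log(3/64)

Factor the denominator: r**2 - 7*r + 12 = (r - 3)(r - 4).
Partial fractions: (-9*r + 32)/((r - 4)*(r - 3)) = -5/(r - 3) - 4/(r - 4).
An antiderivative is F(r) = -4*log(r - 4) - 5*log(r - 3).
Then F(7) - F(6) = (-10*log(2) - 4*log(3)) - (-5*log(3) - 4*log(2)) = log(3/64).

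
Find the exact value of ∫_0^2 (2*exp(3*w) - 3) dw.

An antiderivative is F(w) = 2*exp(3*w)/3 - 3*w.
Then F(2) - F(0) = (-6 + 2*exp(6)/3) - (2/3) = -20/3 + 2*exp(6)/3.

-20/3 + 2*exp(6)/3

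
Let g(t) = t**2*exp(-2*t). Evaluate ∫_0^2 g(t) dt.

Integrate by parts twice (u = t^2, dv = exp(-2*t) dt).
An antiderivative is F(t) = (-2*t**2 - 2*t - 1)*exp(-2*t)/4.
Then F(2) - F(0) = (-13*exp(-4)/4) - (-1/4) = (-13 + exp(4))*exp(-4)/4.

(-13 + exp(4))*exp(-4)/4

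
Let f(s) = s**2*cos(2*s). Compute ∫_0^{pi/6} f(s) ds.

-sqrt(3)/8 + sqrt(3)*pi**2/144 + pi/24

Integrate by parts twice (u = s^2, dv = cos(2*s) ds).
An antiderivative is F(s) = s**2*sin(2*s)/2 + s*cos(2*s)/2 - sin(2*s)/4.
Then F(pi/6) - F(0) = (-sqrt(3)/8 + sqrt(3)*pi**2/144 + pi/24) - (0) = -sqrt(3)/8 + sqrt(3)*pi**2/144 + pi/24.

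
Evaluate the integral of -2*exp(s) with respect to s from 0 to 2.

An antiderivative is F(s) = -2*exp(s).
Then F(2) - F(0) = (-2*exp(2)) - (-2) = 2 - 2*exp(2).

2 - 2*exp(2)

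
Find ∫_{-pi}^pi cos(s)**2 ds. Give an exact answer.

Use the identity cos^2(s) = (1 + cos(2*s))/2.
An antiderivative is F(s) = s/2 + sin(2*s)/4.
Then F(pi) - F(-pi) = (pi/2) - (-pi/2) = pi.

pi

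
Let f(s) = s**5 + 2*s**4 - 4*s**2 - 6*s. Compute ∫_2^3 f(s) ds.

1549/10

By the power rule, an antiderivative is F(s) = s**6/6 + 2*s**5/5 - 4*s**3/3 - 3*s**2.
Then F(3) - F(2) = (1557/10) - (4/5) = 1549/10.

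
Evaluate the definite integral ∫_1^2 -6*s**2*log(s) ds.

14/3 - 16*log(2)

Integrate by parts once (u = ln s, dv = -6*s**2 ds).
An antiderivative is F(s) = -2*s**3*(3*log(s) - 1)/3.
Then F(2) - F(1) = (16/3 - 16*log(2)) - (2/3) = 14/3 - 16*log(2).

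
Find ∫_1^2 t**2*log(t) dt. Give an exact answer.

Integrate by parts once (u = ln t, dv = t**2 dt).
An antiderivative is F(t) = t**3*(3*log(t) - 1)/9.
Then F(2) - F(1) = (-8/9 + 8*log(2)/3) - (-1/9) = -7/9 + 8*log(2)/3.

-7/9 + 8*log(2)/3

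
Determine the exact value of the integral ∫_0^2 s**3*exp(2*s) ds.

3/8 + 17*exp(4)/8

Integrate by parts 3 times (u = s^3, dv = exp(2*s) ds).
An antiderivative is F(s) = (4*s**3 - 6*s**2 + 6*s - 3)*exp(2*s)/8.
Then F(2) - F(0) = (17*exp(4)/8) - (-3/8) = 3/8 + 17*exp(4)/8.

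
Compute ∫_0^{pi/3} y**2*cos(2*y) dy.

-pi/12 - sqrt(3)/8 + sqrt(3)*pi**2/36

Integrate by parts twice (u = y^2, dv = cos(2*y) dy).
An antiderivative is F(y) = y**2*sin(2*y)/2 + y*cos(2*y)/2 - sin(2*y)/4.
Then F(pi/3) - F(0) = (-pi/12 - sqrt(3)/8 + sqrt(3)*pi**2/36) - (0) = -pi/12 - sqrt(3)/8 + sqrt(3)*pi**2/36.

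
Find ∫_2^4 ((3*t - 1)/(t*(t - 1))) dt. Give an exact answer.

Factor the denominator: t**2 - t = t(t - 1).
Partial fractions: (3*t - 1)/(t*(t - 1)) = 1/t + 2/(t - 1).
An antiderivative is F(t) = log(t) + 2*log(t - 1).
Then F(4) - F(2) = (log(36)) - (log(2)) = log(18).

log(18)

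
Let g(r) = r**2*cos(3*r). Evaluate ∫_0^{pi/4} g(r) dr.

sqrt(2)*(-24*pi - 32 + 9*pi**2)/864

Integrate by parts twice (u = r^2, dv = cos(3*r) dr).
An antiderivative is F(r) = r**2*sin(3*r)/3 + 2*r*cos(3*r)/9 - 2*sin(3*r)/27.
Then F(pi/4) - F(0) = (sqrt(2)*(-24*pi - 32 + 9*pi**2)/864) - (0) = sqrt(2)*(-24*pi - 32 + 9*pi**2)/864.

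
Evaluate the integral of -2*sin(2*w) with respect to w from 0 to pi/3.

-3/2

An antiderivative is F(w) = cos(2*w).
Then F(pi/3) - F(0) = (-1/2) - (1) = -3/2.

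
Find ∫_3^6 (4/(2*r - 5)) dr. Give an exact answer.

An antiderivative is F(r) = 2*log(2*r - 5).
Then F(6) - F(3) = (log(49)) - (0) = log(49).

log(49)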